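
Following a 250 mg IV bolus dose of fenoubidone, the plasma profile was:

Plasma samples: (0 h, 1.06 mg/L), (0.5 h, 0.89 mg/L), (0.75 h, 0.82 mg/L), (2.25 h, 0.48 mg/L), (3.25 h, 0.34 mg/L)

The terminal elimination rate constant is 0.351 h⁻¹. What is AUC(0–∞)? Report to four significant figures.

AUC = 3.055 mg/L·h

Trapezoidal AUC_0→3.25:
  [0→0.5]: (1.06+0.89)/2 × 0.5 = 0.4875
  [0.5→0.75]: (0.89+0.82)/2 × 0.25 = 0.21375
  [0.75→2.25]: (0.82+0.48)/2 × 1.5 = 0.975
  [2.25→3.25]: (0.48+0.34)/2 × 1 = 0.41
  Sum = 2.08625 mg/L·h
Extrapolated tail: C_last / k_e = 0.34 / 0.351 = 0.969
AUC_0→∞ = 2.08625 + 0.969 = 3.05525 mg/L·h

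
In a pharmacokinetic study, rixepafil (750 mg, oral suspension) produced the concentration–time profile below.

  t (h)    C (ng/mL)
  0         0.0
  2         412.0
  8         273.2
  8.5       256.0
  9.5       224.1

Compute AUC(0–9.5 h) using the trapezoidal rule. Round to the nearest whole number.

AUC = 2840 ng/mL·h

Trapezoidal AUC_0→9.5:
  [0→2]: (0.0+412.0)/2 × 2 = 412.0
  [2→8]: (412.0+273.2)/2 × 6 = 2055.6
  [8→8.5]: (273.2+256.0)/2 × 0.5 = 132.3
  [8.5→9.5]: (256.0+224.1)/2 × 1 = 240.05
  Sum = 2839.95 ng/mL·h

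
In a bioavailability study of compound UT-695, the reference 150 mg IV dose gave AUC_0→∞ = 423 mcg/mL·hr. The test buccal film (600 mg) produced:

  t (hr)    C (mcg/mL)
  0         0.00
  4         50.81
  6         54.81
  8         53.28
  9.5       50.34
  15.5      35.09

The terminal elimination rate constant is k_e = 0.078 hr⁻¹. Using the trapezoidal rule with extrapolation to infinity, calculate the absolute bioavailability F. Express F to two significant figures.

Trapezoidal AUC_0→15.5 (buccal film):
  [0→4]: (0.00+50.81)/2 × 4 = 101.62
  [4→6]: (50.81+54.81)/2 × 2 = 105.62
  [6→8]: (54.81+53.28)/2 × 2 = 108.09
  [8→9.5]: (53.28+50.34)/2 × 1.5 = 77.715
  [9.5→15.5]: (50.34+35.09)/2 × 6 = 256.29
  Sum = 649.335 mcg/mL·hr
Tail: C_last/k_e = 35.09/0.078 = 449.872
AUC_0→∞ (buccal film) = 649.335 + 449.872 = 1099.207 mcg/mL·hr
F = (AUC_ev/D_ev)/(AUC_iv/D_iv) = (1099.207/600)/(423/150) = 1.83201/2.82 = 0.6496

F = 0.65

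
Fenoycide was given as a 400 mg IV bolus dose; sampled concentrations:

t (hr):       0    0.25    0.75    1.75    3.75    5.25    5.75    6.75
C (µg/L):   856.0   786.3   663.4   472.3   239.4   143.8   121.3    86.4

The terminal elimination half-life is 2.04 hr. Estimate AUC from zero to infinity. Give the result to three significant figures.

Trapezoidal AUC_0→6.75:
  [0→0.25]: (856.0+786.3)/2 × 0.25 = 205.2875
  [0.25→0.75]: (786.3+663.4)/2 × 0.5 = 362.425
  [0.75→1.75]: (663.4+472.3)/2 × 1 = 567.85
  [1.75→3.75]: (472.3+239.4)/2 × 2 = 711.7
  [3.75→5.25]: (239.4+143.8)/2 × 1.5 = 287.4
  [5.25→5.75]: (143.8+121.3)/2 × 0.5 = 66.275
  [5.75→6.75]: (121.3+86.4)/2 × 1 = 103.85
  Sum = 2304.7875 µg/L·hr
k_e = ln2 / t½ = 0.693147 / 2.04 = 0.3398 hr^-1
Extrapolated tail: C_last / k_e = 86.4 / 0.3398 = 254.267
AUC_0→∞ = 2304.7875 + 254.267 = 2559.0545 µg/L·hr

AUC = 2560 µg/L·hr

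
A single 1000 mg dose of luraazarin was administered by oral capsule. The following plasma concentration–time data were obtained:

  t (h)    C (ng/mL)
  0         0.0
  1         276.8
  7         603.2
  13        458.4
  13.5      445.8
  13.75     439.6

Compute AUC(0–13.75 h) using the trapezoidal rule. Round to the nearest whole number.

Trapezoidal AUC_0→13.75:
  [0→1]: (0.0+276.8)/2 × 1 = 138.4
  [1→7]: (276.8+603.2)/2 × 6 = 2640.0
  [7→13]: (603.2+458.4)/2 × 6 = 3184.8
  [13→13.5]: (458.4+445.8)/2 × 0.5 = 226.05
  [13.5→13.75]: (445.8+439.6)/2 × 0.25 = 110.675
  Sum = 6299.925 ng/mL·h

AUC = 6300 ng/mL·h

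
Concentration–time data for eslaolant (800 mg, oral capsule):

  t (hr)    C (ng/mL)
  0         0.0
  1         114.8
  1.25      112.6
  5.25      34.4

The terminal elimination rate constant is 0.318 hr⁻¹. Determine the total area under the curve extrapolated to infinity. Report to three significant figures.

Trapezoidal AUC_0→5.25:
  [0→1]: (0.0+114.8)/2 × 1 = 57.4
  [1→1.25]: (114.8+112.6)/2 × 0.25 = 28.425
  [1.25→5.25]: (112.6+34.4)/2 × 4 = 294.0
  Sum = 379.825 ng/mL·hr
Extrapolated tail: C_last / k_e = 34.4 / 0.318 = 108.176
AUC_0→∞ = 379.825 + 108.176 = 488.001 ng/mL·hr

AUC = 488 ng/mL·hr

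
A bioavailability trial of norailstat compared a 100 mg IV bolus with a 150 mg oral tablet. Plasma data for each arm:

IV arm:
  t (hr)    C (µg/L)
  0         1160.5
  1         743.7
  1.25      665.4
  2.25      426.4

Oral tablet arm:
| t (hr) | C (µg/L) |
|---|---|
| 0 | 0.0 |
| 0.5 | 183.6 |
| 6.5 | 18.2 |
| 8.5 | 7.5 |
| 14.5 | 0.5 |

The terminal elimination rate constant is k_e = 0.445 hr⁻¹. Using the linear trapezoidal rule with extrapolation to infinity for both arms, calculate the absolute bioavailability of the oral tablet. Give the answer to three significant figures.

Trapezoidal AUC_0→2.25 (IV):
  [0→1]: (1160.5+743.7)/2 × 1 = 952.1
  [1→1.25]: (743.7+665.4)/2 × 0.25 = 176.1375
  [1.25→2.25]: (665.4+426.4)/2 × 1 = 545.9
  Sum = 1674.1375 µg/L·hr
IV tail: 426.4/0.445 = 958.202; AUC_iv,0→∞ = 1674.1375 + 958.202 = 2632.3395 µg/L·hr
Trapezoidal AUC_0→14.5 (oral tablet):
  [0→0.5]: (0.0+183.6)/2 × 0.5 = 45.9
  [0.5→6.5]: (183.6+18.2)/2 × 6 = 605.4
  [6.5→8.5]: (18.2+7.5)/2 × 2 = 25.7
  [8.5→14.5]: (7.5+0.5)/2 × 6 = 24.0
  Sum = 701.0 µg/L·hr
oral tablet tail: 0.5/0.445 = 1.124; AUC_ev,0→∞ = 701.0 + 1.124 = 702.124 µg/L·hr
F = (AUC_ev/D_ev)/(AUC_iv/D_iv) = (702.124/150)/(2632.3395/100) = 4.68083/26.323395 = 0.1778

F = 0.178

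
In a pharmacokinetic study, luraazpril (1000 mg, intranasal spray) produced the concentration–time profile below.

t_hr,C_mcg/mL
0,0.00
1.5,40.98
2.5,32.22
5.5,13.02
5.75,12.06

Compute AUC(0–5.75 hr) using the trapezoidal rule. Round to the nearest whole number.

AUC = 138 mcg/mL·hr

Trapezoidal AUC_0→5.75:
  [0→1.5]: (0.00+40.98)/2 × 1.5 = 30.735
  [1.5→2.5]: (40.98+32.22)/2 × 1 = 36.6
  [2.5→5.5]: (32.22+13.02)/2 × 3 = 67.86
  [5.5→5.75]: (13.02+12.06)/2 × 0.25 = 3.135
  Sum = 138.33 mcg/mL·hr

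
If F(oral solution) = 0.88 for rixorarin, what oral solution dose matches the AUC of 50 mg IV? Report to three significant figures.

For equal systemic exposure: F × D_ev = D_iv
D_ev = D_iv / F = 50 / 0.88 = 56.8182 mg

D_oral = 56.8 mg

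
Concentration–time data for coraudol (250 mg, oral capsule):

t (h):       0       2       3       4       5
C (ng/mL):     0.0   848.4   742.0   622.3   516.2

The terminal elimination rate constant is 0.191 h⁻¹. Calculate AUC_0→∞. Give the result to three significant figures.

AUC = 5600 ng/mL·h

Trapezoidal AUC_0→5:
  [0→2]: (0.0+848.4)/2 × 2 = 848.4
  [2→3]: (848.4+742.0)/2 × 1 = 795.2
  [3→4]: (742.0+622.3)/2 × 1 = 682.15
  [4→5]: (622.3+516.2)/2 × 1 = 569.25
  Sum = 2895.0 ng/mL·h
Extrapolated tail: C_last / k_e = 516.2 / 0.191 = 2702.618
AUC_0→∞ = 2895.0 + 2702.618 = 5597.618 ng/mL·h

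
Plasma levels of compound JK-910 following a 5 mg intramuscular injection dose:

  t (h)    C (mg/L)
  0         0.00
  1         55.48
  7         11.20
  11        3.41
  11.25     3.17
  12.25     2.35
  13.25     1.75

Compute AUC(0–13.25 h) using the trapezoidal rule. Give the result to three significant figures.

AUC = 263 mg/L·h

Trapezoidal AUC_0→13.25:
  [0→1]: (0.00+55.48)/2 × 1 = 27.74
  [1→7]: (55.48+11.20)/2 × 6 = 200.04
  [7→11]: (11.20+3.41)/2 × 4 = 29.22
  [11→11.25]: (3.41+3.17)/2 × 0.25 = 0.8225
  [11.25→12.25]: (3.17+2.35)/2 × 1 = 2.76
  [12.25→13.25]: (2.35+1.75)/2 × 1 = 2.05
  Sum = 262.6325 mg/L·h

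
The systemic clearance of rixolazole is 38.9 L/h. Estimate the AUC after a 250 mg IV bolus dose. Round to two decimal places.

AUC_0→∞ = Dose_iv / CL
        = 250 / 38.9 = 6.42674 mg/L·h

AUC = 6.43 mg/L·h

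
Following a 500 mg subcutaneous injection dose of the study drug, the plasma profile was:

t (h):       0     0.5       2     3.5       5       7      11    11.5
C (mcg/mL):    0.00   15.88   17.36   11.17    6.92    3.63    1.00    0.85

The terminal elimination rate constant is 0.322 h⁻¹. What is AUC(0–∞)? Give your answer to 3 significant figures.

Trapezoidal AUC_0→11.5:
  [0→0.5]: (0.00+15.88)/2 × 0.5 = 3.97
  [0.5→2]: (15.88+17.36)/2 × 1.5 = 24.93
  [2→3.5]: (17.36+11.17)/2 × 1.5 = 21.3975
  [3.5→5]: (11.17+6.92)/2 × 1.5 = 13.5675
  [5→7]: (6.92+3.63)/2 × 2 = 10.55
  [7→11]: (3.63+1.00)/2 × 4 = 9.26
  [11→11.5]: (1.00+0.85)/2 × 0.5 = 0.4625
  Sum = 84.1375 mcg/mL·h
Extrapolated tail: C_last / k_e = 0.85 / 0.322 = 2.640
AUC_0→∞ = 84.1375 + 2.640 = 86.7775 mcg/mL·h

AUC = 86.8 mcg/mL·h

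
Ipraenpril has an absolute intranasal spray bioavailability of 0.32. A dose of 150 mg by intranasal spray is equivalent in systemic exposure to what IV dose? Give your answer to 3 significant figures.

D_iv = 48.0 mg

Systemic exposure from an extravascular dose = F × D_ev, so the equivalent IV dose is F × D_ev.
D_iv = F × D_ev = 0.32 × 150 = 48 mg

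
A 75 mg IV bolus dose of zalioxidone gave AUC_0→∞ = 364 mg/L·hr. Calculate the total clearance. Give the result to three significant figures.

CL = 0.206 L/hr

CL = Dose_iv / AUC_0→∞
   = 75 / 364 = 0.206044 L/hr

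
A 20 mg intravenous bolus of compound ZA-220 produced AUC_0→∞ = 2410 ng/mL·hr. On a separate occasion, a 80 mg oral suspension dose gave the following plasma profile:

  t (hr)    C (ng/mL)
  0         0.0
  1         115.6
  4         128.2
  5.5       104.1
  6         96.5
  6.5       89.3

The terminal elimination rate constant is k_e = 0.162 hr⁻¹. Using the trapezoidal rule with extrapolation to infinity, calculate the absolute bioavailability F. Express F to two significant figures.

Trapezoidal AUC_0→6.5 (oral suspension):
  [0→1]: (0.0+115.6)/2 × 1 = 57.8
  [1→4]: (115.6+128.2)/2 × 3 = 365.7
  [4→5.5]: (128.2+104.1)/2 × 1.5 = 174.225
  [5.5→6]: (104.1+96.5)/2 × 0.5 = 50.15
  [6→6.5]: (96.5+89.3)/2 × 0.5 = 46.45
  Sum = 694.325 ng/mL·hr
Tail: C_last/k_e = 89.3/0.162 = 551.235
AUC_0→∞ (oral suspension) = 694.325 + 551.235 = 1245.56 ng/mL·hr
F = (AUC_ev/D_ev)/(AUC_iv/D_iv) = (1245.56/80)/(2410/20) = 15.5695/120.5 = 0.1292

F = 0.13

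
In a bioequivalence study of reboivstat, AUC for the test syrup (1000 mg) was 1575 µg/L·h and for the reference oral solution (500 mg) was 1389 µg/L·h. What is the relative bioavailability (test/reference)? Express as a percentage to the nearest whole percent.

F_rel = 57%

F_rel = (AUC_test/D_test) / (AUC_ref/D_ref)
      = (1575/1000) / (1389/500)
      = 1.575 / 2.778 = 0.5670 = 56.70%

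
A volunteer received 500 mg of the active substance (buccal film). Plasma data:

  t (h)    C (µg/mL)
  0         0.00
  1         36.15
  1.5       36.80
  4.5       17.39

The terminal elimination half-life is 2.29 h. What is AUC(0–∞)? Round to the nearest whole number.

Trapezoidal AUC_0→4.5:
  [0→1]: (0.00+36.15)/2 × 1 = 18.075
  [1→1.5]: (36.15+36.80)/2 × 0.5 = 18.2375
  [1.5→4.5]: (36.80+17.39)/2 × 3 = 81.285
  Sum = 117.5975 µg/mL·h
k_e = ln2 / t½ = 0.693147 / 2.29 = 0.3027 h^-1
Extrapolated tail: C_last / k_e = 17.39 / 0.3027 = 57.450
AUC_0→∞ = 117.5975 + 57.450 = 175.0475 µg/mL·h

AUC = 175 µg/mL·h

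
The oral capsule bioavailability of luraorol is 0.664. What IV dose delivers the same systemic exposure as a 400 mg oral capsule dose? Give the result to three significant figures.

Systemic exposure from an extravascular dose = F × D_ev, so the equivalent IV dose is F × D_ev.
D_iv = F × D_ev = 0.664 × 400 = 265.6 mg

D_iv = 266 mg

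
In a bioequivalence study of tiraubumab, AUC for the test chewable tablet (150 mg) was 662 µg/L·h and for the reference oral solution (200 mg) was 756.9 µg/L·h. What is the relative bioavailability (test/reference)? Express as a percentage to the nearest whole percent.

F_rel = (AUC_test/D_test) / (AUC_ref/D_ref)
      = (662/150) / (756.9/200)
      = 4.41333 / 3.7845 = 1.1662 = 116.62%

F_rel = 117%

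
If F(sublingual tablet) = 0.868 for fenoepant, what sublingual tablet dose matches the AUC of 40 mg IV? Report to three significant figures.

D_sublingual = 46.1 mg

For equal systemic exposure: F × D_ev = D_iv
D_ev = D_iv / F = 40 / 0.868 = 46.0829 mg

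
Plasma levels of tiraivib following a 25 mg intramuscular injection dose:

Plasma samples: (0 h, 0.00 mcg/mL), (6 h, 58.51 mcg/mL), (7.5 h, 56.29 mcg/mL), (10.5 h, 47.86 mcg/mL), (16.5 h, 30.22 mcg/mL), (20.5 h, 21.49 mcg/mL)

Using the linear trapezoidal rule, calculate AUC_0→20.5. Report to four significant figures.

AUC = 755.5 mcg/mL·h

Trapezoidal AUC_0→20.5:
  [0→6]: (0.00+58.51)/2 × 6 = 175.53
  [6→7.5]: (58.51+56.29)/2 × 1.5 = 86.1
  [7.5→10.5]: (56.29+47.86)/2 × 3 = 156.225
  [10.5→16.5]: (47.86+30.22)/2 × 6 = 234.24
  [16.5→20.5]: (30.22+21.49)/2 × 4 = 103.42
  Sum = 755.515 mcg/mL·h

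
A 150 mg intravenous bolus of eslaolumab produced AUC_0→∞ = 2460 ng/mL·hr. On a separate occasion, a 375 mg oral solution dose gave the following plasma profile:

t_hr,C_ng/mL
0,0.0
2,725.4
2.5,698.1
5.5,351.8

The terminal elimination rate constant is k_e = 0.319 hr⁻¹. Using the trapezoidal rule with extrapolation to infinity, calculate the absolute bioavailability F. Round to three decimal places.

F = 0.611

Trapezoidal AUC_0→5.5 (oral solution):
  [0→2]: (0.0+725.4)/2 × 2 = 725.4
  [2→2.5]: (725.4+698.1)/2 × 0.5 = 355.875
  [2.5→5.5]: (698.1+351.8)/2 × 3 = 1574.85
  Sum = 2656.125 ng/mL·hr
Tail: C_last/k_e = 351.8/0.319 = 1102.821
AUC_0→∞ (oral solution) = 2656.125 + 1102.821 = 3758.946 ng/mL·hr
F = (AUC_ev/D_ev)/(AUC_iv/D_iv) = (3758.946/375)/(2460/150) = 10.023856/16.4 = 0.6112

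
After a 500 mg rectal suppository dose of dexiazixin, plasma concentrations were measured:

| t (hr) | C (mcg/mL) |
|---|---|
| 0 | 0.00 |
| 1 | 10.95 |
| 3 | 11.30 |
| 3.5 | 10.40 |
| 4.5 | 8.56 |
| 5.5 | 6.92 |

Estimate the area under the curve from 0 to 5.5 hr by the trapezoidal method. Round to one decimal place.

AUC = 50.4 mcg/mL·hr

Trapezoidal AUC_0→5.5:
  [0→1]: (0.00+10.95)/2 × 1 = 5.475
  [1→3]: (10.95+11.30)/2 × 2 = 22.25
  [3→3.5]: (11.30+10.40)/2 × 0.5 = 5.425
  [3.5→4.5]: (10.40+8.56)/2 × 1 = 9.48
  [4.5→5.5]: (8.56+6.92)/2 × 1 = 7.74
  Sum = 50.37 mcg/mL·hr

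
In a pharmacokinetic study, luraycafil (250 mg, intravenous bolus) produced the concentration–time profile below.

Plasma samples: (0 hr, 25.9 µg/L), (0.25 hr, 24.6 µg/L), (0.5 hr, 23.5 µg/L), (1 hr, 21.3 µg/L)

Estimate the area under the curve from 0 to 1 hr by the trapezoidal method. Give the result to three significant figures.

Trapezoidal AUC_0→1:
  [0→0.25]: (25.9+24.6)/2 × 0.25 = 6.3125
  [0.25→0.5]: (24.6+23.5)/2 × 0.25 = 6.0125
  [0.5→1]: (23.5+21.3)/2 × 0.5 = 11.2
  Sum = 23.525 µg/L·hr

AUC = 23.5 µg/L·hr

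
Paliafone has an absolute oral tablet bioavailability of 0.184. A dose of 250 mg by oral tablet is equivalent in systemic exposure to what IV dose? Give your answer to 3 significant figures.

Systemic exposure from an extravascular dose = F × D_ev, so the equivalent IV dose is F × D_ev.
D_iv = F × D_ev = 0.184 × 250 = 46 mg

D_iv = 46.0 mg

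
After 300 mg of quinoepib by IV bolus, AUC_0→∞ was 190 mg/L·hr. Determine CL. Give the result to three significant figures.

CL = 1.58 L/hr

CL = Dose_iv / AUC_0→∞
   = 300 / 190 = 1.57895 L/hr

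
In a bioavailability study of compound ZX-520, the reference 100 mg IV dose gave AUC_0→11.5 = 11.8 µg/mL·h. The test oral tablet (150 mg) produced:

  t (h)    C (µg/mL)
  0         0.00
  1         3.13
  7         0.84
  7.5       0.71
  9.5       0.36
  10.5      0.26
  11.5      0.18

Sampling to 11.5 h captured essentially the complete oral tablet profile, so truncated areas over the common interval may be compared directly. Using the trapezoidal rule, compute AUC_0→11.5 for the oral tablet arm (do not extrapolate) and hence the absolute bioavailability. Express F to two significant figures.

Trapezoidal AUC_0→11.5 (oral tablet):
  [0→1]: (0.00+3.13)/2 × 1 = 1.565
  [1→7]: (3.13+0.84)/2 × 6 = 11.91
  [7→7.5]: (0.84+0.71)/2 × 0.5 = 0.3875
  [7.5→9.5]: (0.71+0.36)/2 × 2 = 1.07
  [9.5→10.5]: (0.36+0.26)/2 × 1 = 0.31
  [10.5→11.5]: (0.26+0.18)/2 × 1 = 0.22
  Sum = 15.4625 µg/mL·h
F = (AUC_ev/D_ev)/(AUC_iv/D_iv) = (15.4625/150)/(11.8/100) = 0.103083/0.118 = 0.8736

F = 0.87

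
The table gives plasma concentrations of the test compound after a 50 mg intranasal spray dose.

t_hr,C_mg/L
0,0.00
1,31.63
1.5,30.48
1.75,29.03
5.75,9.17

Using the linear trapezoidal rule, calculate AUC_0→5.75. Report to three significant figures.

Trapezoidal AUC_0→5.75:
  [0→1]: (0.00+31.63)/2 × 1 = 15.815
  [1→1.5]: (31.63+30.48)/2 × 0.5 = 15.5275
  [1.5→1.75]: (30.48+29.03)/2 × 0.25 = 7.43875
  [1.75→5.75]: (29.03+9.17)/2 × 4 = 76.4
  Sum = 115.18125 mg/L·hr

AUC = 115 mg/L·hr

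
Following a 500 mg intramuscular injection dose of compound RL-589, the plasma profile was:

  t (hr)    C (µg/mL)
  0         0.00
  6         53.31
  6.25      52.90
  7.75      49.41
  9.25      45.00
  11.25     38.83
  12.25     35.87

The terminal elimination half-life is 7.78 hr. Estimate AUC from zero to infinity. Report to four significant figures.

Trapezoidal AUC_0→12.25:
  [0→6]: (0.00+53.31)/2 × 6 = 159.93
  [6→6.25]: (53.31+52.90)/2 × 0.25 = 13.27625
  [6.25→7.75]: (52.90+49.41)/2 × 1.5 = 76.7325
  [7.75→9.25]: (49.41+45.00)/2 × 1.5 = 70.8075
  [9.25→11.25]: (45.00+38.83)/2 × 2 = 83.83
  [11.25→12.25]: (38.83+35.87)/2 × 1 = 37.35
  Sum = 441.92625 µg/mL·hr
k_e = ln2 / t½ = 0.693147 / 7.78 = 0.0891 hr^-1
Extrapolated tail: C_last / k_e = 35.87 / 0.0891 = 402.581
AUC_0→∞ = 441.92625 + 402.581 = 844.50725 µg/mL·hr

AUC = 844.5 µg/mL·hr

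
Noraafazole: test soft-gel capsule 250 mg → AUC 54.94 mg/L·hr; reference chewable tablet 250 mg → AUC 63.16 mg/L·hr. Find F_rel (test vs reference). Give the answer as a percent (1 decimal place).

F_rel = 87.0%

F_rel = (AUC_test/D_test) / (AUC_ref/D_ref)
      = (54.94/250) / (63.16/250)
      = 0.21976 / 0.25264 = 0.8699 = 86.99%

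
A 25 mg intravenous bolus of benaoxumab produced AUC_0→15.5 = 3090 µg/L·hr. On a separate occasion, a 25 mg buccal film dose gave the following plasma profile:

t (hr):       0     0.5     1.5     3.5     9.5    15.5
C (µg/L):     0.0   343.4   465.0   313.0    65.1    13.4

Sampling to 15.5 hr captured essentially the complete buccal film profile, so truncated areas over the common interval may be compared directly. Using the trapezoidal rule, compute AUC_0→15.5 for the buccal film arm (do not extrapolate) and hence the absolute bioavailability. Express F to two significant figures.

Trapezoidal AUC_0→15.5 (buccal film):
  [0→0.5]: (0.0+343.4)/2 × 0.5 = 85.85
  [0.5→1.5]: (343.4+465.0)/2 × 1 = 404.2
  [1.5→3.5]: (465.0+313.0)/2 × 2 = 778.0
  [3.5→9.5]: (313.0+65.1)/2 × 6 = 1134.3
  [9.5→15.5]: (65.1+13.4)/2 × 6 = 235.5
  Sum = 2637.85 µg/L·hr
F = (AUC_ev/D_ev)/(AUC_iv/D_iv) = (2637.85/25)/(3090/25) = 105.514/123.6 = 0.8537

F = 0.85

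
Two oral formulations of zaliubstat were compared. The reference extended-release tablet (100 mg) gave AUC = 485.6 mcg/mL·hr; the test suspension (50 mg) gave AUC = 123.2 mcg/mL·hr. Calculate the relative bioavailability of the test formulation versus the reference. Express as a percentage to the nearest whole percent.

F_rel = 51%

F_rel = (AUC_test/D_test) / (AUC_ref/D_ref)
      = (123.2/50) / (485.6/100)
      = 2.464 / 4.856 = 0.5074 = 50.74%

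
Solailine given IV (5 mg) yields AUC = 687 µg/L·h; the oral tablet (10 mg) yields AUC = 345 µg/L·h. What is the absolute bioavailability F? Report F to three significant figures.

F = 0.251

F = (AUC_ev / D_ev) / (AUC_iv / D_iv)
  = (345/10) / (687/5)
  = 34.5 / 137.4 = 0.2511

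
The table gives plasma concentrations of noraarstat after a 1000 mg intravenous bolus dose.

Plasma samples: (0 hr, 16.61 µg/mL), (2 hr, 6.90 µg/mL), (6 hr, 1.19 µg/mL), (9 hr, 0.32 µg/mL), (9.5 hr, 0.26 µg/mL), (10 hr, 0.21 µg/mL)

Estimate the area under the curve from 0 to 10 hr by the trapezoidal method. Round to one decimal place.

Trapezoidal AUC_0→10:
  [0→2]: (16.61+6.90)/2 × 2 = 23.51
  [2→6]: (6.90+1.19)/2 × 4 = 16.18
  [6→9]: (1.19+0.32)/2 × 3 = 2.265
  [9→9.5]: (0.32+0.26)/2 × 0.5 = 0.145
  [9.5→10]: (0.26+0.21)/2 × 0.5 = 0.1175
  Sum = 42.2175 µg/mL·hr

AUC = 42.2 µg/mL·hr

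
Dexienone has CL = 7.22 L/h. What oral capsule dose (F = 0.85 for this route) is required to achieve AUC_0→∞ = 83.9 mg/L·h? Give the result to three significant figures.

Dose = 713 mg

Dose = CL × AUC_0→∞ / F
     = 7.22 × 83.9 / 0.85 = 712.656 mg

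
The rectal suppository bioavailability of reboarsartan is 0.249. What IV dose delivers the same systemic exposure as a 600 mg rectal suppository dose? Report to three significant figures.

D_iv = 149 mg

Systemic exposure from an extravascular dose = F × D_ev, so the equivalent IV dose is F × D_ev.
D_iv = F × D_ev = 0.249 × 600 = 149.4 mg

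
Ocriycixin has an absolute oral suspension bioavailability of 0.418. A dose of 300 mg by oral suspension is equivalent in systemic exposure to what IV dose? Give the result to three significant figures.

D_iv = 125 mg

Systemic exposure from an extravascular dose = F × D_ev, so the equivalent IV dose is F × D_ev.
D_iv = F × D_ev = 0.418 × 300 = 125.4 mg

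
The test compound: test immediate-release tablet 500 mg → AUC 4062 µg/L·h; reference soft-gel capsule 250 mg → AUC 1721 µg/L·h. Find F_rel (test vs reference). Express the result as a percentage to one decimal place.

F_rel = 118.0%

F_rel = (AUC_test/D_test) / (AUC_ref/D_ref)
      = (4062/500) / (1721/250)
      = 8.124 / 6.884 = 1.1801 = 118.01%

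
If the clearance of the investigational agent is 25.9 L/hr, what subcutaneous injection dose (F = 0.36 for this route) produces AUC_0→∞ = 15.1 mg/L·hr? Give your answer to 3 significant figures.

Dose = 1090 mg

Dose = CL × AUC_0→∞ / F
     = 25.9 × 15.1 / 0.36 = 1086.36 mg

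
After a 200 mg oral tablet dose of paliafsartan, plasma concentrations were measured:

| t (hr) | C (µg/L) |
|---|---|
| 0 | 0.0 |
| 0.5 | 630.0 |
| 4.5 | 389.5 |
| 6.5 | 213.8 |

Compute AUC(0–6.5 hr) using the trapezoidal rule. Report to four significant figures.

Trapezoidal AUC_0→6.5:
  [0→0.5]: (0.0+630.0)/2 × 0.5 = 157.5
  [0.5→4.5]: (630.0+389.5)/2 × 4 = 2039.0
  [4.5→6.5]: (389.5+213.8)/2 × 2 = 603.3
  Sum = 2799.8 µg/L·hr

AUC = 2800 µg/L·hr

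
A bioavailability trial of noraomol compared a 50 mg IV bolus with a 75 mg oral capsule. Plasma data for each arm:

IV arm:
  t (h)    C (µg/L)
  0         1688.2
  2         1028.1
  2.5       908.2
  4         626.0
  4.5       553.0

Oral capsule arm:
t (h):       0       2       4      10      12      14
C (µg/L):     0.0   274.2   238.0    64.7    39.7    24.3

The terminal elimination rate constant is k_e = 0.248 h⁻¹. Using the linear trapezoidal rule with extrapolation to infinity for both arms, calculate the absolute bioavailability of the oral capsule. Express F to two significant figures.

Trapezoidal AUC_0→4.5 (IV):
  [0→2]: (1688.2+1028.1)/2 × 2 = 2716.3
  [2→2.5]: (1028.1+908.2)/2 × 0.5 = 484.075
  [2.5→4]: (908.2+626.0)/2 × 1.5 = 1150.65
  [4→4.5]: (626.0+553.0)/2 × 0.5 = 294.75
  Sum = 4645.775 µg/L·h
IV tail: 553.0/0.248 = 2229.839; AUC_iv,0→∞ = 4645.775 + 2229.839 = 6875.614 µg/L·h
Trapezoidal AUC_0→14 (oral capsule):
  [0→2]: (0.0+274.2)/2 × 2 = 274.2
  [2→4]: (274.2+238.0)/2 × 2 = 512.2
  [4→10]: (238.0+64.7)/2 × 6 = 908.1
  [10→12]: (64.7+39.7)/2 × 2 = 104.4
  [12→14]: (39.7+24.3)/2 × 2 = 64.0
  Sum = 1862.9 µg/L·h
oral capsule tail: 24.3/0.248 = 97.984; AUC_ev,0→∞ = 1862.9 + 97.984 = 1960.884 µg/L·h
F = (AUC_ev/D_ev)/(AUC_iv/D_iv) = (1960.884/75)/(6875.614/50) = 26.14512/137.51228 = 0.1901

F = 0.19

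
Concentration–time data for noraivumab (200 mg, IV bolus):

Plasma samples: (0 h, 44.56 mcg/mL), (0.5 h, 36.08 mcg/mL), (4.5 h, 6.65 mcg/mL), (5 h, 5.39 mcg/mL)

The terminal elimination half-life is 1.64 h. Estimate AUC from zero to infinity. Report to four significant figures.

Trapezoidal AUC_0→5:
  [0→0.5]: (44.56+36.08)/2 × 0.5 = 20.16
  [0.5→4.5]: (36.08+6.65)/2 × 4 = 85.46
  [4.5→5]: (6.65+5.39)/2 × 0.5 = 3.01
  Sum = 108.63 mcg/mL·h
k_e = ln2 / t½ = 0.693147 / 1.64 = 0.4227 h^-1
Extrapolated tail: C_last / k_e = 5.39 / 0.4227 = 12.751
AUC_0→∞ = 108.63 + 12.751 = 121.381 mcg/mL·h

AUC = 121.4 mcg/mL·h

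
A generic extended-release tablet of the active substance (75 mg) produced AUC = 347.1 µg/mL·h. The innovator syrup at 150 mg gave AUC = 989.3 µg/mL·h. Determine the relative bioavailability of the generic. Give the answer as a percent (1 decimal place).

F_rel = 70.2%

F_rel = (AUC_test/D_test) / (AUC_ref/D_ref)
      = (347.1/75) / (989.3/150)
      = 4.628 / 6.59533 = 0.7017 = 70.17%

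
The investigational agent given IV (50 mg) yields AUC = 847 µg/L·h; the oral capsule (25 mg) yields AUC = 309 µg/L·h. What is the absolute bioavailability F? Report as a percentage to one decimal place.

F = (AUC_ev / D_ev) / (AUC_iv / D_iv)
  = (309/25) / (847/50)
  = 12.36 / 16.94 = 0.7296
  = 72.96%

F = 73.0%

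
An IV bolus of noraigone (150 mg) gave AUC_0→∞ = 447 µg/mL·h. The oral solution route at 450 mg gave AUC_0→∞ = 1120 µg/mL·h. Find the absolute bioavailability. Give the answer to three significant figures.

F = 0.835

F = (AUC_ev / D_ev) / (AUC_iv / D_iv)
  = (1120/450) / (447/150)
  = 2.48889 / 2.98 = 0.8352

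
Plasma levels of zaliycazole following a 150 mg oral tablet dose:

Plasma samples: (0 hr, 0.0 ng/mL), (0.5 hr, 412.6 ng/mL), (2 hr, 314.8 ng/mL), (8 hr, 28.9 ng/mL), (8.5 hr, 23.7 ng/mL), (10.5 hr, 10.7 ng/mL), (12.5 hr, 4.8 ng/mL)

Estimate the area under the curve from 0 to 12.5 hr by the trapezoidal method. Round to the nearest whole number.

Trapezoidal AUC_0→12.5:
  [0→0.5]: (0.0+412.6)/2 × 0.5 = 103.15
  [0.5→2]: (412.6+314.8)/2 × 1.5 = 545.55
  [2→8]: (314.8+28.9)/2 × 6 = 1031.1
  [8→8.5]: (28.9+23.7)/2 × 0.5 = 13.15
  [8.5→10.5]: (23.7+10.7)/2 × 2 = 34.4
  [10.5→12.5]: (10.7+4.8)/2 × 2 = 15.5
  Sum = 1742.85 ng/mL·hr

AUC = 1743 ng/mL·hr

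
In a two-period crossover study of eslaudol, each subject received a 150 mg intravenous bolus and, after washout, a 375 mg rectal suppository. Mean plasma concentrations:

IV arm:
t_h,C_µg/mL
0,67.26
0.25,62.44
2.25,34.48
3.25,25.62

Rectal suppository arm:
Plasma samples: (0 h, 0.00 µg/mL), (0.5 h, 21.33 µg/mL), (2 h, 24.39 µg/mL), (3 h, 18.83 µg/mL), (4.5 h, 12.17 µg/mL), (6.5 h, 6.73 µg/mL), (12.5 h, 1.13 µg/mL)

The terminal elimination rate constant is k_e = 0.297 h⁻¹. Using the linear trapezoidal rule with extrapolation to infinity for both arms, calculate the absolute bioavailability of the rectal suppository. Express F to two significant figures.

F = 0.23

Trapezoidal AUC_0→3.25 (IV):
  [0→0.25]: (67.26+62.44)/2 × 0.25 = 16.2125
  [0.25→2.25]: (62.44+34.48)/2 × 2 = 96.92
  [2.25→3.25]: (34.48+25.62)/2 × 1 = 30.05
  Sum = 143.1825 µg/mL·h
IV tail: 25.62/0.297 = 86.263; AUC_iv,0→∞ = 143.1825 + 86.263 = 229.4455 µg/mL·h
Trapezoidal AUC_0→12.5 (rectal suppository):
  [0→0.5]: (0.00+21.33)/2 × 0.5 = 5.3325
  [0.5→2]: (21.33+24.39)/2 × 1.5 = 34.29
  [2→3]: (24.39+18.83)/2 × 1 = 21.61
  [3→4.5]: (18.83+12.17)/2 × 1.5 = 23.25
  [4.5→6.5]: (12.17+6.73)/2 × 2 = 18.9
  [6.5→12.5]: (6.73+1.13)/2 × 6 = 23.58
  Sum = 126.9625 µg/mL·h
rectal suppository tail: 1.13/0.297 = 3.805; AUC_ev,0→∞ = 126.9625 + 3.805 = 130.7675 µg/mL·h
F = (AUC_ev/D_ev)/(AUC_iv/D_iv) = (130.7675/375)/(229.4455/150) = 0.348713/1.52964 = 0.2280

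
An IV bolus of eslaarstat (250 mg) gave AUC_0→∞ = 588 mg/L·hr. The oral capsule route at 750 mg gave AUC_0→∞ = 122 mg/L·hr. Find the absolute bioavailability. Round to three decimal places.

F = 0.069

F = (AUC_ev / D_ev) / (AUC_iv / D_iv)
  = (122/750) / (588/250)
  = 0.162667 / 2.352 = 0.0692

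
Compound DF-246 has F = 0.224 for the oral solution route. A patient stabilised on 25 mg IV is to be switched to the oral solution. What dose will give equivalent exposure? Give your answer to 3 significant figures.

D_oral = 112 mg

For equal systemic exposure: F × D_ev = D_iv
D_ev = D_iv / F = 25 / 0.224 = 111.607 mg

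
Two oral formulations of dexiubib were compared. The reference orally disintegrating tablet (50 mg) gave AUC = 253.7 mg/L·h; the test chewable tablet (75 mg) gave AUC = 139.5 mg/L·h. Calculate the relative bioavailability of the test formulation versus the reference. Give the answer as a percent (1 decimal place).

F_rel = (AUC_test/D_test) / (AUC_ref/D_ref)
      = (139.5/75) / (253.7/50)
      = 1.86 / 5.074 = 0.3666 = 36.66%

F_rel = 36.7%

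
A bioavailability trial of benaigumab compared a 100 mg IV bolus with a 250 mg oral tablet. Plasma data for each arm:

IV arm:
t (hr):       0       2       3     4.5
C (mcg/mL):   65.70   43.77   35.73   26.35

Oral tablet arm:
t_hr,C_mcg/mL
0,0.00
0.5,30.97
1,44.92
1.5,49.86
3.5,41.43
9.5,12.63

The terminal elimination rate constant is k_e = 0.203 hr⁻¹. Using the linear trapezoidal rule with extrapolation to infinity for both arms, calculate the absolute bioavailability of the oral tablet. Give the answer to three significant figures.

F = 0.450

Trapezoidal AUC_0→4.5 (IV):
  [0→2]: (65.70+43.77)/2 × 2 = 109.47
  [2→3]: (43.77+35.73)/2 × 1 = 39.75
  [3→4.5]: (35.73+26.35)/2 × 1.5 = 46.56
  Sum = 195.78 mcg/mL·hr
IV tail: 26.35/0.203 = 129.803; AUC_iv,0→∞ = 195.78 + 129.803 = 325.583 mcg/mL·hr
Trapezoidal AUC_0→9.5 (oral tablet):
  [0→0.5]: (0.00+30.97)/2 × 0.5 = 7.7425
  [0.5→1]: (30.97+44.92)/2 × 0.5 = 18.9725
  [1→1.5]: (44.92+49.86)/2 × 0.5 = 23.695
  [1.5→3.5]: (49.86+41.43)/2 × 2 = 91.29
  [3.5→9.5]: (41.43+12.63)/2 × 6 = 162.18
  Sum = 303.88 mcg/mL·hr
oral tablet tail: 12.63/0.203 = 62.217; AUC_ev,0→∞ = 303.88 + 62.217 = 366.097 mcg/mL·hr
F = (AUC_ev/D_ev)/(AUC_iv/D_iv) = (366.097/250)/(325.583/100) = 1.464388/3.25583 = 0.4498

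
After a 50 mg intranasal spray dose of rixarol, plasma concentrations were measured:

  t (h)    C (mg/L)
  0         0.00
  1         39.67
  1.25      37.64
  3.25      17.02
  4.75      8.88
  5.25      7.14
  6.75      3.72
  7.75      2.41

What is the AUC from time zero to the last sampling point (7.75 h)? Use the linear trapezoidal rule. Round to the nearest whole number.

Trapezoidal AUC_0→7.75:
  [0→1]: (0.00+39.67)/2 × 1 = 19.835
  [1→1.25]: (39.67+37.64)/2 × 0.25 = 9.66375
  [1.25→3.25]: (37.64+17.02)/2 × 2 = 54.66
  [3.25→4.75]: (17.02+8.88)/2 × 1.5 = 19.425
  [4.75→5.25]: (8.88+7.14)/2 × 0.5 = 4.005
  [5.25→6.75]: (7.14+3.72)/2 × 1.5 = 8.145
  [6.75→7.75]: (3.72+2.41)/2 × 1 = 3.065
  Sum = 118.79875 mg/L·h

AUC = 119 mg/L·h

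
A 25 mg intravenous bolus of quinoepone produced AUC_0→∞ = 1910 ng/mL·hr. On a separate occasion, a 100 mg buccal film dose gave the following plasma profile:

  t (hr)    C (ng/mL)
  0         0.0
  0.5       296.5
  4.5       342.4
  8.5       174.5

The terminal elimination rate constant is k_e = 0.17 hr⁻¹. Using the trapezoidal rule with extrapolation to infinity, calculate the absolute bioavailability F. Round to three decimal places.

F = 0.447

Trapezoidal AUC_0→8.5 (buccal film):
  [0→0.5]: (0.0+296.5)/2 × 0.5 = 74.125
  [0.5→4.5]: (296.5+342.4)/2 × 4 = 1277.8
  [4.5→8.5]: (342.4+174.5)/2 × 4 = 1033.8
  Sum = 2385.725 ng/mL·hr
Tail: C_last/k_e = 174.5/0.17 = 1026.471
AUC_0→∞ (buccal film) = 2385.725 + 1026.471 = 3412.196 ng/mL·hr
F = (AUC_ev/D_ev)/(AUC_iv/D_iv) = (3412.196/100)/(1910/25) = 34.12196/76.4 = 0.4466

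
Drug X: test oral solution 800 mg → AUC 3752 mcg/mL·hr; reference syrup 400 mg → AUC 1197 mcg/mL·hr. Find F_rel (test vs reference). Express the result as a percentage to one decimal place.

F_rel = 156.7%

F_rel = (AUC_test/D_test) / (AUC_ref/D_ref)
      = (3752/800) / (1197/400)
      = 4.69 / 2.9925 = 1.5673 = 156.73%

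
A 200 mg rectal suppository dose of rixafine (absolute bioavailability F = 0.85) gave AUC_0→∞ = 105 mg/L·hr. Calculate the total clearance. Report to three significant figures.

CL = 1.62 L/hr

CL = F × Dose / AUC_0→∞
   = 0.85 × 200 / 105 = 1.61905 L/hr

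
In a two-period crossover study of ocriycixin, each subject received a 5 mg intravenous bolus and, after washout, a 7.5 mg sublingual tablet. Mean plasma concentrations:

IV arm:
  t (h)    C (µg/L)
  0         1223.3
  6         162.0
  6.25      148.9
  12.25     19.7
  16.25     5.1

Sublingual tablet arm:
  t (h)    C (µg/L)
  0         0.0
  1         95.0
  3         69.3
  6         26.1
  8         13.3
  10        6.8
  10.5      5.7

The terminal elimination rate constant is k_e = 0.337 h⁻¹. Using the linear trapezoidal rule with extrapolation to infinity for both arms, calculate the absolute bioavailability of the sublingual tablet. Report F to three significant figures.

F = 0.0608

Trapezoidal AUC_0→16.25 (IV):
  [0→6]: (1223.3+162.0)/2 × 6 = 4155.9
  [6→6.25]: (162.0+148.9)/2 × 0.25 = 38.8625
  [6.25→12.25]: (148.9+19.7)/2 × 6 = 505.8
  [12.25→16.25]: (19.7+5.1)/2 × 4 = 49.6
  Sum = 4750.1625 µg/L·h
IV tail: 5.1/0.337 = 15.134; AUC_iv,0→∞ = 4750.1625 + 15.134 = 4765.2965 µg/L·h
Trapezoidal AUC_0→10.5 (sublingual tablet):
  [0→1]: (0.0+95.0)/2 × 1 = 47.5
  [1→3]: (95.0+69.3)/2 × 2 = 164.3
  [3→6]: (69.3+26.1)/2 × 3 = 143.1
  [6→8]: (26.1+13.3)/2 × 2 = 39.4
  [8→10]: (13.3+6.8)/2 × 2 = 20.1
  [10→10.5]: (6.8+5.7)/2 × 0.5 = 3.125
  Sum = 417.525 µg/L·h
sublingual tablet tail: 5.7/0.337 = 16.914; AUC_ev,0→∞ = 417.525 + 16.914 = 434.439 µg/L·h
F = (AUC_ev/D_ev)/(AUC_iv/D_iv) = (434.439/7.5)/(4765.2965/5) = 57.9252/953.0593 = 0.0608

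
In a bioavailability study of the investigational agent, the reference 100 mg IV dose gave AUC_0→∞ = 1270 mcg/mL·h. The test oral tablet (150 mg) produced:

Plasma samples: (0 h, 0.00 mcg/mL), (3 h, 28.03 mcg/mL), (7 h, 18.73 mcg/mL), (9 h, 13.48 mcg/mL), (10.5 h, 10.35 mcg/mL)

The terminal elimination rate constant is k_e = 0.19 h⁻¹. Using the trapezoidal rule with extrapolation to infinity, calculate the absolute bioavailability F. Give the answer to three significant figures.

F = 0.126

Trapezoidal AUC_0→10.5 (oral tablet):
  [0→3]: (0.00+28.03)/2 × 3 = 42.045
  [3→7]: (28.03+18.73)/2 × 4 = 93.52
  [7→9]: (18.73+13.48)/2 × 2 = 32.21
  [9→10.5]: (13.48+10.35)/2 × 1.5 = 17.8725
  Sum = 185.6475 mcg/mL·h
Tail: C_last/k_e = 10.35/0.19 = 54.474
AUC_0→∞ (oral tablet) = 185.6475 + 54.474 = 240.1215 mcg/mL·h
F = (AUC_ev/D_ev)/(AUC_iv/D_iv) = (240.1215/150)/(1270/100) = 1.60081/12.7 = 0.1260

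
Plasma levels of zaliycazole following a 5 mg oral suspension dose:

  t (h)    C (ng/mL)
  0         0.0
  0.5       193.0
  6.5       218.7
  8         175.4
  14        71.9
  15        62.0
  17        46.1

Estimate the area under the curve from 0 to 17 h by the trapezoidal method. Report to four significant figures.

AUC = 2496 ng/mL·h

Trapezoidal AUC_0→17:
  [0→0.5]: (0.0+193.0)/2 × 0.5 = 48.25
  [0.5→6.5]: (193.0+218.7)/2 × 6 = 1235.1
  [6.5→8]: (218.7+175.4)/2 × 1.5 = 295.575
  [8→14]: (175.4+71.9)/2 × 6 = 741.9
  [14→15]: (71.9+62.0)/2 × 1 = 66.95
  [15→17]: (62.0+46.1)/2 × 2 = 108.1
  Sum = 2495.875 ng/mL·h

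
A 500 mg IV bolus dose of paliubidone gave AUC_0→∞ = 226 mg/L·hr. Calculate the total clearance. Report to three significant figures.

CL = Dose_iv / AUC_0→∞
   = 500 / 226 = 2.21239 L/hr

CL = 2.21 L/hr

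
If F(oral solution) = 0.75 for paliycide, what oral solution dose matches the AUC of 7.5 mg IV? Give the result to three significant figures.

D_oral = 10.0 mg

For equal systemic exposure: F × D_ev = D_iv
D_ev = D_iv / F = 7.5 / 0.75 = 10 mg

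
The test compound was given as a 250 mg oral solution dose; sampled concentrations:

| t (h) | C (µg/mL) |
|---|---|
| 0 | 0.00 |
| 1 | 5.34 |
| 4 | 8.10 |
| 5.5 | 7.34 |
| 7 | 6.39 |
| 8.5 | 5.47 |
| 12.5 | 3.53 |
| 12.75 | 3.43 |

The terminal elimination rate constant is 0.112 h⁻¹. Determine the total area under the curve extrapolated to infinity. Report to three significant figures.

AUC = 103 µg/mL·h

Trapezoidal AUC_0→12.75:
  [0→1]: (0.00+5.34)/2 × 1 = 2.67
  [1→4]: (5.34+8.10)/2 × 3 = 20.16
  [4→5.5]: (8.10+7.34)/2 × 1.5 = 11.58
  [5.5→7]: (7.34+6.39)/2 × 1.5 = 10.2975
  [7→8.5]: (6.39+5.47)/2 × 1.5 = 8.895
  [8.5→12.5]: (5.47+3.53)/2 × 4 = 18.0
  [12.5→12.75]: (3.53+3.43)/2 × 0.25 = 0.87
  Sum = 72.4725 µg/mL·h
Extrapolated tail: C_last / k_e = 3.43 / 0.112 = 30.625
AUC_0→∞ = 72.4725 + 30.625 = 103.0975 µg/mL·h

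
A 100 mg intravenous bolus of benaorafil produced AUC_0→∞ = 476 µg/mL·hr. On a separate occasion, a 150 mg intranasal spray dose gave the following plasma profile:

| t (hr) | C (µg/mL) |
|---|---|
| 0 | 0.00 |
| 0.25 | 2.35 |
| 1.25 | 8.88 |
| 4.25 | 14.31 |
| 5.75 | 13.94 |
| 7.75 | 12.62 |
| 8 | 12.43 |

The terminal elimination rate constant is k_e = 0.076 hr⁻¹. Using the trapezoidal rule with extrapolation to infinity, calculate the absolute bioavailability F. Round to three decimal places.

F = 0.357

Trapezoidal AUC_0→8 (intranasal spray):
  [0→0.25]: (0.00+2.35)/2 × 0.25 = 0.29375
  [0.25→1.25]: (2.35+8.88)/2 × 1 = 5.615
  [1.25→4.25]: (8.88+14.31)/2 × 3 = 34.785
  [4.25→5.75]: (14.31+13.94)/2 × 1.5 = 21.1875
  [5.75→7.75]: (13.94+12.62)/2 × 2 = 26.56
  [7.75→8]: (12.62+12.43)/2 × 0.25 = 3.13125
  Sum = 91.5725 µg/mL·hr
Tail: C_last/k_e = 12.43/0.076 = 163.553
AUC_0→∞ (intranasal spray) = 91.5725 + 163.553 = 255.1255 µg/mL·hr
F = (AUC_ev/D_ev)/(AUC_iv/D_iv) = (255.1255/150)/(476/100) = 1.70084/4.76 = 0.3573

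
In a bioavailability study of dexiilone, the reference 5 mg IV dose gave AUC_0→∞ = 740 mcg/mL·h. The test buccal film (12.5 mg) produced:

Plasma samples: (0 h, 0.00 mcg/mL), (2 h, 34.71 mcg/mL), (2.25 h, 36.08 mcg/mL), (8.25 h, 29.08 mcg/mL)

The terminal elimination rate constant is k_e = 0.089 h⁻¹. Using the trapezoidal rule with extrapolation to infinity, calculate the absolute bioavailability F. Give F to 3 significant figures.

F = 0.306

Trapezoidal AUC_0→8.25 (buccal film):
  [0→2]: (0.00+34.71)/2 × 2 = 34.71
  [2→2.25]: (34.71+36.08)/2 × 0.25 = 8.84875
  [2.25→8.25]: (36.08+29.08)/2 × 6 = 195.48
  Sum = 239.03875 mcg/mL·h
Tail: C_last/k_e = 29.08/0.089 = 326.742
AUC_0→∞ (buccal film) = 239.03875 + 326.742 = 565.78075 mcg/mL·h
F = (AUC_ev/D_ev)/(AUC_iv/D_iv) = (565.78075/12.5)/(740/5) = 45.26246/148 = 0.3058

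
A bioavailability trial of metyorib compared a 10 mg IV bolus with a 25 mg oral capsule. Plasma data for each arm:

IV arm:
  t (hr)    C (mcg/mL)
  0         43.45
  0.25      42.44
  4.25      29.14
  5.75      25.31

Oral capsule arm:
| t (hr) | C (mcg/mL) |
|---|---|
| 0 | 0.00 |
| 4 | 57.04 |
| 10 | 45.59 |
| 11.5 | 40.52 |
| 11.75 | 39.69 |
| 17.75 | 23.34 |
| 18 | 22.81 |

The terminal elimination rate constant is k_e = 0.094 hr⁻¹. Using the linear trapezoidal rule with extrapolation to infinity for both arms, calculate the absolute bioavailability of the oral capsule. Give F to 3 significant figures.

Trapezoidal AUC_0→5.75 (IV):
  [0→0.25]: (43.45+42.44)/2 × 0.25 = 10.73625
  [0.25→4.25]: (42.44+29.14)/2 × 4 = 143.16
  [4.25→5.75]: (29.14+25.31)/2 × 1.5 = 40.8375
  Sum = 194.73375 mcg/mL·hr
IV tail: 25.31/0.094 = 269.255; AUC_iv,0→∞ = 194.73375 + 269.255 = 463.98875 mcg/mL·hr
Trapezoidal AUC_0→18 (oral capsule):
  [0→4]: (0.00+57.04)/2 × 4 = 114.08
  [4→10]: (57.04+45.59)/2 × 6 = 307.89
  [10→11.5]: (45.59+40.52)/2 × 1.5 = 64.5825
  [11.5→11.75]: (40.52+39.69)/2 × 0.25 = 10.02625
  [11.75→17.75]: (39.69+23.34)/2 × 6 = 189.09
  [17.75→18]: (23.34+22.81)/2 × 0.25 = 5.76875
  Sum = 691.4375 mcg/mL·hr
oral capsule tail: 22.81/0.094 = 242.660; AUC_ev,0→∞ = 691.4375 + 242.660 = 934.0975 mcg/mL·hr
F = (AUC_ev/D_ev)/(AUC_iv/D_iv) = (934.0975/25)/(463.98875/10) = 37.3639/46.398875 = 0.8053

F = 0.805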